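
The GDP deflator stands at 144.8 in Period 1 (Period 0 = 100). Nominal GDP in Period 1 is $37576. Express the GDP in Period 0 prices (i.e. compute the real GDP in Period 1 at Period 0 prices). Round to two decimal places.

25950.28

Real = Nominal ÷ (Index/100) = 37576 ÷ (144.8/100)
     = 37576 ÷ 1.448 = 25950.2762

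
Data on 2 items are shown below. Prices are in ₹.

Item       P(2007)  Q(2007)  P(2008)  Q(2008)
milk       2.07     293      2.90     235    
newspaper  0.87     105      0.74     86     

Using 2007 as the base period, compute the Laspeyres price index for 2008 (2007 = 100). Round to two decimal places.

Laspeyres price index uses base-period quantities as weights.
ΣP(2008)·Q(2007) = 2.90×293 + 0.74×105 = 849.7 + 77.7 = 927.4
ΣP(2007)·Q(2007) = 2.07×293 + 0.87×105 = 606.51 + 91.35 = 697.86
Index = 927.4 / 697.86 × 100 = 132.8920

132.89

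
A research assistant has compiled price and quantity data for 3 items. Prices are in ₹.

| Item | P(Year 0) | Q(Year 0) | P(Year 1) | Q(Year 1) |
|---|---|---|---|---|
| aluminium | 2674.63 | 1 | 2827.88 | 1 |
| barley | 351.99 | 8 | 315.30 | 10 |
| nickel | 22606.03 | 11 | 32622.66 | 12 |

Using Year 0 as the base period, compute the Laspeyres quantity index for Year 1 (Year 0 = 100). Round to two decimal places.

Laspeyres quantity index uses base-period prices as weights.
ΣP(Year 0)·Q(Year 1) = 2674.63×1 + 351.99×10 + 22606.03×12 = 2674.63 + 3519.9 + 271272.36 = 277466.89
ΣP(Year 0)·Q(Year 0) = 2674.63×1 + 351.99×8 + 22606.03×11 = 2674.63 + 2815.92 + 248666.33 = 254156.88
Index = 277466.89 / 254156.88 × 100 = 109.1715

109.17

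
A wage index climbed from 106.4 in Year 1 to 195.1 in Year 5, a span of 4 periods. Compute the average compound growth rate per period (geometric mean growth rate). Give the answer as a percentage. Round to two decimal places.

Growth factor = (195.1/106.4)^(1/4) = (1.833647)^(1/4) = 1.163668
Growth rate = 1.163668 − 1 = 0.163668 = 16.3668%

16.37%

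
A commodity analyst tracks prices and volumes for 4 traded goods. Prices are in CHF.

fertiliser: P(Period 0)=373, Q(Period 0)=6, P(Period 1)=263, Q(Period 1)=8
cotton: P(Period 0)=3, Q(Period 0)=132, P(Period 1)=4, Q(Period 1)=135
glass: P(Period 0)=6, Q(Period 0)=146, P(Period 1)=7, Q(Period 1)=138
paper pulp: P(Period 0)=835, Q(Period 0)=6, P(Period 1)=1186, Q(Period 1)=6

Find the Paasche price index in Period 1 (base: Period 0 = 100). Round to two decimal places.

Paasche price index uses current-period quantities as weights.
ΣP(Period 1)·Q(Period 1) = 263×8 + 4×135 + 7×138 + 1186×6 = 2104 + 540 + 966 + 7116 = 10726
ΣP(Period 0)·Q(Period 1) = 373×8 + 3×135 + 6×138 + 835×6 = 2984 + 405 + 828 + 5010 = 9227
Index = 10726 / 9227 × 100 = 116.2458

116.25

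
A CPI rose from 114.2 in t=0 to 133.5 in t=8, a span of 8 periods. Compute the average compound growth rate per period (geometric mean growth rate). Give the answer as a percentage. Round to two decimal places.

Growth factor = (133.5/114.2)^(1/8) = (1.169002)^(1/8) = 1.019711
Growth rate = 1.019711 − 1 = 0.019711 = 1.9711%

1.97%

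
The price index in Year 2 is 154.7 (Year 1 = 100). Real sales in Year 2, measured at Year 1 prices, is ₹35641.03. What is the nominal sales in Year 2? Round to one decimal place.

55136.7

Nominal = Real × (Index/100) = 35641.03 × (154.7/100)
        = 35641.03 × 1.547 = 55136.6734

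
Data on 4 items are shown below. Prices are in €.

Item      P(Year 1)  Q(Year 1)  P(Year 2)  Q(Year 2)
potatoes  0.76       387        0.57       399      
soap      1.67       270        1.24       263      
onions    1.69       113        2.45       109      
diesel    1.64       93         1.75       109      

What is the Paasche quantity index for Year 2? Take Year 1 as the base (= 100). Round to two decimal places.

101.64

Paasche quantity index uses current-period prices as weights.
ΣP(Year 2)·Q(Year 2) = 0.57×399 + 1.24×263 + 2.45×109 + 1.75×109 = 227.43 + 326.12 + 267.05 + 190.75 = 1011.35
ΣP(Year 2)·Q(Year 1) = 0.57×387 + 1.24×270 + 2.45×113 + 1.75×93 = 220.59 + 334.8 + 276.85 + 162.75 = 994.99
Index = 1011.35 / 994.99 × 100 = 101.6442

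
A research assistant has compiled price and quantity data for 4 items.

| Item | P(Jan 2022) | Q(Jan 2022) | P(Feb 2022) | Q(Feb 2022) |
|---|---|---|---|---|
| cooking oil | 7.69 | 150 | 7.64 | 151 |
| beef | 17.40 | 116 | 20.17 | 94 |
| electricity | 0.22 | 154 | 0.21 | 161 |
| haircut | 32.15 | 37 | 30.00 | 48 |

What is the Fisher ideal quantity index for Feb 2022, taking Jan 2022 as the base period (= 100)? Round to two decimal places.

98.64

Laspeyres component (base-period weights):
ΣP(Jan 2022)Q(Feb 2022) = 7.69×151 + 17.40×94 + 0.22×161 + 32.15×48 = 1161.19 + 1635.6 + 35.42 + 1543.2 = 4375.41
ΣP(Jan 2022)Q(Jan 2022) = 7.69×150 + 17.40×116 + 0.22×154 + 32.15×37 = 1153.5 + 2018.4 + 33.88 + 1189.55 = 4395.33
L = 4375.41 / 4395.33 × 100 = 99.5468
Paasche component (current-period weights):
ΣP(Feb 2022)Q(Feb 2022) = 7.64×151 + 20.17×94 + 0.21×161 + 30.00×48 = 1153.64 + 1895.98 + 33.81 + 1440 = 4523.43
ΣP(Feb 2022)Q(Jan 2022) = 7.64×150 + 20.17×116 + 0.21×154 + 30.00×37 = 1146 + 2339.72 + 32.34 + 1110 = 4628.06
P = 4523.43 / 4628.06 × 100 = 97.7392
Fisher = √(L × P) = √(99.5468 × 97.7392) = 98.6389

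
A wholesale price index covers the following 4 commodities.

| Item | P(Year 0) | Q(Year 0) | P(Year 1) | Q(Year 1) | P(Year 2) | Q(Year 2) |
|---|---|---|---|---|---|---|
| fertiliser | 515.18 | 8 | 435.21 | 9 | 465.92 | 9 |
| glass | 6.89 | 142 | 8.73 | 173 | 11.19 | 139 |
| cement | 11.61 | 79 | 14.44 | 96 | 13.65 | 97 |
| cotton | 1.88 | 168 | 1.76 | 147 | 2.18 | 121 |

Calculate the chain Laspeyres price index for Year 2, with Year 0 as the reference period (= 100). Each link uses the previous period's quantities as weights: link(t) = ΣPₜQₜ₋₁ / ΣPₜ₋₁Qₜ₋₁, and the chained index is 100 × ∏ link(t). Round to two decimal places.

106.69

Link Year 0→Year 1:
ΣP(Year 1)Q(Year 0) = 435.21×8 + 8.73×142 + 14.44×79 + 1.76×168 = 3481.68 + 1239.66 + 1140.76 + 295.68 = 6157.78
ΣP(Year 0)Q(Year 0) = 515.18×8 + 6.89×142 + 11.61×79 + 1.88×168 = 4121.44 + 978.38 + 917.19 + 315.84 = 6332.85
link = 6157.78/6332.85 = 0.972355
Link Year 1→Year 2:
ΣP(Year 2)Q(Year 1) = 465.92×9 + 11.19×173 + 13.65×96 + 2.18×147 = 4193.28 + 1935.87 + 1310.4 + 320.46 = 7760.01
ΣP(Year 1)Q(Year 1) = 435.21×9 + 8.73×173 + 14.44×96 + 1.76×147 = 3916.89 + 1510.29 + 1386.24 + 258.72 = 7072.14
link = 7760.01/7072.14 = 1.097265
Chained index = 100 × 0.972355 × 1.097265 = 106.6931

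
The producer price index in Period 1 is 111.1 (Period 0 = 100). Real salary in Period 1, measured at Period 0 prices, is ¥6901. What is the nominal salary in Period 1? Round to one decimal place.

7667.0

Nominal = Real × (Index/100) = 6901 × (111.1/100)
        = 6901 × 1.111 = 7667.0110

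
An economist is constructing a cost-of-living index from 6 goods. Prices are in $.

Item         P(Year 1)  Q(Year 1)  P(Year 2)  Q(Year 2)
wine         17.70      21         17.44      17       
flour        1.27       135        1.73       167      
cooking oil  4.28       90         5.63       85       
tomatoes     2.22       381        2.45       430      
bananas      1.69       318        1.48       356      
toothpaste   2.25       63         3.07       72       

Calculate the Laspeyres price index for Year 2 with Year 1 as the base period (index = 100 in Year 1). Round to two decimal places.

110.22

Laspeyres price index uses base-period quantities as weights.
ΣP(Year 2)·Q(Year 1) = 17.44×21 + 1.73×135 + 5.63×90 + 2.45×381 + 1.48×318 + 3.07×63 = 366.24 + 233.55 + 506.7 + 933.45 + 470.64 + 193.41 = 2703.99
ΣP(Year 1)·Q(Year 1) = 17.70×21 + 1.27×135 + 4.28×90 + 2.22×381 + 1.69×318 + 2.25×63 = 371.7 + 171.45 + 385.2 + 845.82 + 537.42 + 141.75 = 2453.34
Index = 2703.99 / 2453.34 × 100 = 110.2167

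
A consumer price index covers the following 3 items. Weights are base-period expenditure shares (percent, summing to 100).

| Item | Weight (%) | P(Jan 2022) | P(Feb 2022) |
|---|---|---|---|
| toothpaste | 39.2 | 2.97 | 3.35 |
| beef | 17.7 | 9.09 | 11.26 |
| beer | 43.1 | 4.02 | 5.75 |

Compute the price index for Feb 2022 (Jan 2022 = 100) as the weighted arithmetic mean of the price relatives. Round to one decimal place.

127.8

toothpaste: 39.2 × (3.35/2.97) = 39.2 × 1.127946 = 44.2155
beef: 17.7 × (11.26/9.09) = 17.7 × 1.238724 = 21.9254
beer: 43.1 × (5.75/4.02) = 43.1 × 1.430348 = 61.6480
Index = Σ wᵢ·(p₁ᵢ/p₀ᵢ) = 44.2155 + 21.9254 + 61.6480 = 127.7889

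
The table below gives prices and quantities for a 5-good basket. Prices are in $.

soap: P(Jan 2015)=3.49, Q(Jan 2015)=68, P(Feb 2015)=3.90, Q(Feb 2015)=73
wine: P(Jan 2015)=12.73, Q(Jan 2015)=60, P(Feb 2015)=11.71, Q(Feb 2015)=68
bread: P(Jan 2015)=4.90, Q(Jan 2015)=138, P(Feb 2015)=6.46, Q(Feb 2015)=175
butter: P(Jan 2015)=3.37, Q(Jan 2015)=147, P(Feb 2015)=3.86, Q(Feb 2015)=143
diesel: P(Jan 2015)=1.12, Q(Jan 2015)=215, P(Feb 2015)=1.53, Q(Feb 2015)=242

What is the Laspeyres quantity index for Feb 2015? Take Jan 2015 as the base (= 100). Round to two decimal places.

Laspeyres quantity index uses base-period prices as weights.
ΣP(Jan 2015)·Q(Feb 2015) = 3.49×73 + 12.73×68 + 4.90×175 + 3.37×143 + 1.12×242 = 254.77 + 865.64 + 857.5 + 481.91 + 271.04 = 2730.86
ΣP(Jan 2015)·Q(Jan 2015) = 3.49×68 + 12.73×60 + 4.90×138 + 3.37×147 + 1.12×215 = 237.32 + 763.8 + 676.2 + 495.39 + 240.8 = 2413.51
Index = 2730.86 / 2413.51 × 100 = 113.1489

113.15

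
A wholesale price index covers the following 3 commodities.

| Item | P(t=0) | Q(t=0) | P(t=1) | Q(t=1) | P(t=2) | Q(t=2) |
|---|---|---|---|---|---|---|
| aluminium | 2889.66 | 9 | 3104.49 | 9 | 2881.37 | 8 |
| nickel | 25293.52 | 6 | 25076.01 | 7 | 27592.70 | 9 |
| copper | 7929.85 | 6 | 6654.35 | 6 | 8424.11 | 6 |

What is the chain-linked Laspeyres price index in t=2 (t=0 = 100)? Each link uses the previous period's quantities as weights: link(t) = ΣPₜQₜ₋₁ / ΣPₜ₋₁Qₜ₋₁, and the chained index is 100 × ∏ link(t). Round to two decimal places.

Link t=0→t=1:
ΣP(t=1)Q(t=0) = 3104.49×9 + 25076.01×6 + 6654.35×6 = 27940.41 + 150456.06 + 39926.1 = 218322.57
ΣP(t=0)Q(t=0) = 2889.66×9 + 25293.52×6 + 7929.85×6 = 26006.94 + 151761.12 + 47579.1 = 225347.16
link = 218322.57/225347.16 = 0.968828
Link t=1→t=2:
ΣP(t=2)Q(t=1) = 2881.37×9 + 27592.70×7 + 8424.11×6 = 25932.33 + 193148.9 + 50544.66 = 269625.89
ΣP(t=1)Q(t=1) = 3104.49×9 + 25076.01×7 + 6654.35×6 = 27940.41 + 175532.07 + 39926.1 = 243398.58
link = 269625.89/243398.58 = 1.107755
Chained index = 100 × 0.968828 × 1.107755 = 107.3223

107.32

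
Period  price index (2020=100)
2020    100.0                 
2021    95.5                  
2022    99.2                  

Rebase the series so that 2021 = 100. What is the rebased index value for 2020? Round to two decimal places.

104.71

Rebased(2020) = 100.0 / 95.5 × 100 = 104.7120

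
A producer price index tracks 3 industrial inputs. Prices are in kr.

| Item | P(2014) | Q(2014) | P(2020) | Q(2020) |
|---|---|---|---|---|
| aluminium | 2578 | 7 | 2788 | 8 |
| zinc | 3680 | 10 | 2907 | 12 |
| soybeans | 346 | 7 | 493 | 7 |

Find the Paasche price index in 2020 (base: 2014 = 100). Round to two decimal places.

Paasche price index uses current-period quantities as weights.
ΣP(2020)·Q(2020) = 2788×8 + 2907×12 + 493×7 = 22304 + 34884 + 3451 = 60639
ΣP(2014)·Q(2020) = 2578×8 + 3680×12 + 346×7 = 20624 + 44160 + 2422 = 67206
Index = 60639 / 67206 × 100 = 90.2286

90.23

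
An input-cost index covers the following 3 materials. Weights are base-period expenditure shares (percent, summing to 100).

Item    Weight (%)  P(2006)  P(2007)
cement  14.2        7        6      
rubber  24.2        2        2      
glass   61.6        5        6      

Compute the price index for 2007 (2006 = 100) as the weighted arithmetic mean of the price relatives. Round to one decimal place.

cement: 14.2 × (6/7) = 14.2 × 0.857143 = 12.1714
rubber: 24.2 × (2/2) = 24.2 × 1.000000 = 24.2000
glass: 61.6 × (6/5) = 61.6 × 1.200000 = 73.9200
Index = Σ wᵢ·(p₁ᵢ/p₀ᵢ) = 12.1714 + 24.2000 + 73.9200 = 110.2914

110.3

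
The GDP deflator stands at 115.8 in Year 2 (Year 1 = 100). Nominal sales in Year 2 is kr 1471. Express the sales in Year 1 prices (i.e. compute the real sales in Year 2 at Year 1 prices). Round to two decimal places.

1270.29

Real = Nominal ÷ (Index/100) = 1471 ÷ (115.8/100)
     = 1471 ÷ 1.158 = 1270.2936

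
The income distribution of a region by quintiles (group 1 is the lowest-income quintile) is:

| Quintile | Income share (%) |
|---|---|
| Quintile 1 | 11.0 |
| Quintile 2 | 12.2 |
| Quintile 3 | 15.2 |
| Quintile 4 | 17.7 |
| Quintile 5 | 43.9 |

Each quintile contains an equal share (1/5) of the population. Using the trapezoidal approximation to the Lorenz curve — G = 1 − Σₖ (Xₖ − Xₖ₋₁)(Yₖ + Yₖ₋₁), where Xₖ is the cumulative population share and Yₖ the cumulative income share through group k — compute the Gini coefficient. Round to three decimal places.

Cumulative income shares Yₖ: 0.1100, 0.2320, 0.3840, 0.5610, 1.0000
Σ (Xₖ−Xₖ₋₁)(Yₖ+Yₖ₋₁) = (1/5)(0.1100+0.0000) + (1/5)(0.2320+0.1100) + (1/5)(0.3840+0.2320) + (1/5)(0.5610+0.3840) + (1/5)(1.0000+0.5610)
  = 0.0220 + 0.0684 + 0.1232 + 0.1890 + 0.3122 = 0.7148
G = 1 − 0.7148 = 0.2852

0.285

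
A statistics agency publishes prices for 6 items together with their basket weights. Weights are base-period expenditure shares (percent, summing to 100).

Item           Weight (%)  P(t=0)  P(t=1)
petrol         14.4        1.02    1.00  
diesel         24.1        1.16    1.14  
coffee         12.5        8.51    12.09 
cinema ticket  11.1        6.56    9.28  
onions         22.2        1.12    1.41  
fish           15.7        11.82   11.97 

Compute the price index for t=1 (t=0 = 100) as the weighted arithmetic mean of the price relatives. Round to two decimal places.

115.11

petrol: 14.4 × (1.00/1.02) = 14.4 × 0.980392 = 14.1176
diesel: 24.1 × (1.14/1.16) = 24.1 × 0.982759 = 23.6845
coffee: 12.5 × (12.09/8.51) = 12.5 × 1.420682 = 17.7585
cinema ticket: 11.1 × (9.28/6.56) = 11.1 × 1.414634 = 15.7024
onions: 22.2 × (1.41/1.12) = 22.2 × 1.258929 = 27.9482
fish: 15.7 × (11.97/11.82) = 15.7 × 1.012690 = 15.8992
Index = Σ wᵢ·(p₁ᵢ/p₀ᵢ) = 14.1176 + 23.6845 + 17.7585 + 15.7024 + 27.9482 + 15.8992 = 115.1105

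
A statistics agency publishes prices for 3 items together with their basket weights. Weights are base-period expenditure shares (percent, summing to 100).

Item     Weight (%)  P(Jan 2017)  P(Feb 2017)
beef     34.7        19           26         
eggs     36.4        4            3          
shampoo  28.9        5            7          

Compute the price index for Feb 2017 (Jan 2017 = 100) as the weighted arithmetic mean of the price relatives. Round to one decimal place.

beef: 34.7 × (26/19) = 34.7 × 1.368421 = 47.4842
eggs: 36.4 × (3/4) = 36.4 × 0.750000 = 27.3000
shampoo: 28.9 × (7/5) = 28.9 × 1.400000 = 40.4600
Index = Σ wᵢ·(p₁ᵢ/p₀ᵢ) = 47.4842 + 27.3000 + 40.4600 = 115.2442

115.2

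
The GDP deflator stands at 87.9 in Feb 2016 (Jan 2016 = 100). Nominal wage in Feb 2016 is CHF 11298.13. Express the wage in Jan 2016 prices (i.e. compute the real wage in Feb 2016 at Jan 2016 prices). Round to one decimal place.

12853.4

Real = Nominal ÷ (Index/100) = 11298.13 ÷ (87.9/100)
     = 11298.13 ÷ 0.879 = 12853.3902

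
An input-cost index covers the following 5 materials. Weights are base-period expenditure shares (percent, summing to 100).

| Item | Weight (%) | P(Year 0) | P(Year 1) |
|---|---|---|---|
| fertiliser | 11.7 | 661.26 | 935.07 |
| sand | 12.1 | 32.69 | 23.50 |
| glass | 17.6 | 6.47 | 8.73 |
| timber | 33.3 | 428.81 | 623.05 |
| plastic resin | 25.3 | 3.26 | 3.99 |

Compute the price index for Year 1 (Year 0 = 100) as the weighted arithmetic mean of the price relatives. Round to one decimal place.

fertiliser: 11.7 × (935.07/661.26) = 11.7 × 1.414073 = 16.5447
sand: 12.1 × (23.50/32.69) = 12.1 × 0.718874 = 8.6984
glass: 17.6 × (8.73/6.47) = 17.6 × 1.349304 = 23.7478
timber: 33.3 × (623.05/428.81) = 33.3 × 1.452975 = 48.3841
plastic resin: 25.3 × (3.99/3.26) = 25.3 × 1.223926 = 30.9653
Index = Σ wᵢ·(p₁ᵢ/p₀ᵢ) = 16.5447 + 8.6984 + 23.7478 + 48.3841 + 30.9653 = 128.3402

128.3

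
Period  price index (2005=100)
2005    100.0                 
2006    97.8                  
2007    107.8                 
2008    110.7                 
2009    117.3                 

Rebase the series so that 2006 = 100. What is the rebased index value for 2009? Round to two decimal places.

119.94

Rebased(2009) = 117.3 / 97.8 × 100 = 119.9387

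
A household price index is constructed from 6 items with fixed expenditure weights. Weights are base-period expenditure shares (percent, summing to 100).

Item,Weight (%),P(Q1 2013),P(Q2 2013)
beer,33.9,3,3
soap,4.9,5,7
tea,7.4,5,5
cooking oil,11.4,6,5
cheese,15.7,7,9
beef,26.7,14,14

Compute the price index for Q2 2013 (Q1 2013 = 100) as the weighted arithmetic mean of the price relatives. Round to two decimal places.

104.55

beer: 33.9 × (3/3) = 33.9 × 1.000000 = 33.9000
soap: 4.9 × (7/5) = 4.9 × 1.400000 = 6.8600
tea: 7.4 × (5/5) = 7.4 × 1.000000 = 7.4000
cooking oil: 11.4 × (5/6) = 11.4 × 0.833333 = 9.5000
cheese: 15.7 × (9/7) = 15.7 × 1.285714 = 20.1857
beef: 26.7 × (14/14) = 26.7 × 1.000000 = 26.7000
Index = Σ wᵢ·(p₁ᵢ/p₀ᵢ) = 33.9000 + 6.8600 + 7.4000 + 9.5000 + 20.1857 + 26.7000 = 104.5457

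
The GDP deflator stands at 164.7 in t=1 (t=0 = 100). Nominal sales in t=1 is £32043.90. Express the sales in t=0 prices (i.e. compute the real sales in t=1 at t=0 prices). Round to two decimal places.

Real = Nominal ÷ (Index/100) = 32043.90 ÷ (164.7/100)
     = 32043.90 ÷ 1.647 = 19455.9199

19455.92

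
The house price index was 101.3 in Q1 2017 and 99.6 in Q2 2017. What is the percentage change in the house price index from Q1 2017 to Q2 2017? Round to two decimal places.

-1.68%

Change = (99.6 − 101.3) / 101.3 × 100
       = -1.7 / 101.3 × 100 = -1.6782%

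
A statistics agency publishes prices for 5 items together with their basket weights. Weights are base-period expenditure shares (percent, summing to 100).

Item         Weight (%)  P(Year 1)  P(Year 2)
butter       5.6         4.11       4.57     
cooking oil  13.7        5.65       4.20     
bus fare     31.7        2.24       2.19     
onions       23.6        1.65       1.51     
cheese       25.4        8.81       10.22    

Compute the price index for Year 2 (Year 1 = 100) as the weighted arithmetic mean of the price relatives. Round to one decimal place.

butter: 5.6 × (4.57/4.11) = 5.6 × 1.111922 = 6.2268
cooking oil: 13.7 × (4.20/5.65) = 13.7 × 0.743363 = 10.1841
bus fare: 31.7 × (2.19/2.24) = 31.7 × 0.977679 = 30.9924
onions: 23.6 × (1.51/1.65) = 23.6 × 0.915152 = 21.5976
cheese: 25.4 × (10.22/8.81) = 25.4 × 1.160045 = 29.4652
Index = Σ wᵢ·(p₁ᵢ/p₀ᵢ) = 6.2268 + 10.1841 + 30.9924 + 21.5976 + 29.4652 = 98.4660

98.5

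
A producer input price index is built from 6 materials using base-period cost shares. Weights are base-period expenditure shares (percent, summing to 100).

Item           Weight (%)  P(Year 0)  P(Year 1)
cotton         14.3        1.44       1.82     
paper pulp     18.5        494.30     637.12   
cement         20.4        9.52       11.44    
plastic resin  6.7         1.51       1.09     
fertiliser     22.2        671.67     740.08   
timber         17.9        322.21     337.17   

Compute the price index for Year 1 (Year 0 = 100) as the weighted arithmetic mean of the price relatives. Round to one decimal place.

114.5

cotton: 14.3 × (1.82/1.44) = 14.3 × 1.263889 = 18.0736
paper pulp: 18.5 × (637.12/494.30) = 18.5 × 1.288934 = 23.8453
cement: 20.4 × (11.44/9.52) = 20.4 × 1.201681 = 24.5143
plastic resin: 6.7 × (1.09/1.51) = 6.7 × 0.721854 = 4.8364
fertiliser: 22.2 × (740.08/671.67) = 22.2 × 1.101851 = 24.4611
timber: 17.9 × (337.17/322.21) = 17.9 × 1.046429 = 18.7311
Index = Σ wᵢ·(p₁ᵢ/p₀ᵢ) = 18.0736 + 23.8453 + 24.5143 + 4.8364 + 24.4611 + 18.7311 = 114.4618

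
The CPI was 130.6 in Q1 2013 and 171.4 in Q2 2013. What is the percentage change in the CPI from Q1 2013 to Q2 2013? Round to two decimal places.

31.24%

Change = (171.4 − 130.6) / 130.6 × 100
       = 40.8 / 130.6 × 100 = 31.2404%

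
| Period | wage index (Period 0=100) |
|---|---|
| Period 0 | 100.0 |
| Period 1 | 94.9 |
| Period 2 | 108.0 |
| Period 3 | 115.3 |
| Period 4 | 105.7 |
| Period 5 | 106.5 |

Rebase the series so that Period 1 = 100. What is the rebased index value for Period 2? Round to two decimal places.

113.80

Rebased(Period 2) = 108.0 / 94.9 × 100 = 113.8040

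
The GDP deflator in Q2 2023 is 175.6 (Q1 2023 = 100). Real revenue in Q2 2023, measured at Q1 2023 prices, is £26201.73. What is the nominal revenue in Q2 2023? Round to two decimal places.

Nominal = Real × (Index/100) = 26201.73 × (175.6/100)
        = 26201.73 × 1.756 = 46010.2379

46010.24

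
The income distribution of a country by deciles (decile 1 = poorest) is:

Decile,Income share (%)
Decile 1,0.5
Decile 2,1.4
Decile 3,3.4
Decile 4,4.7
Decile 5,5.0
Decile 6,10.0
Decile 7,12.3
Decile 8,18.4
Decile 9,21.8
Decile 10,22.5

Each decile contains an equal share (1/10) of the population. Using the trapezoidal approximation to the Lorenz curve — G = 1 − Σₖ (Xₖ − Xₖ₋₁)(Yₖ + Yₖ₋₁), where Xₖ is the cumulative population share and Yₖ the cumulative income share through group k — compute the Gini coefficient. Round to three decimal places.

0.444

Cumulative income shares Yₖ: 0.0050, 0.0190, 0.0530, 0.1000, 0.1500, 0.2500, 0.3730, 0.5570, 0.7750, 1.0000
Σ (Xₖ−Xₖ₋₁)(Yₖ+Yₖ₋₁) = (1/10)(0.0050+0.0000) + (1/10)(0.0190+0.0050) + (1/10)(0.0530+0.0190) + (1/10)(0.1000+0.0530) + (1/10)(0.1500+0.1000) + (1/10)(0.2500+0.1500) + (1/10)(0.3730+0.2500) + (1/10)(0.5570+0.3730) + (1/10)(0.7750+0.5570) + (1/10)(1.0000+0.7750)
  = 0.0005 + 0.0024 + 0.0072 + 0.0153 + 0.0250 + 0.0400 + 0.0623 + 0.0930 + 0.1332 + 0.1775 = 0.5564
G = 1 − 0.5564 = 0.4436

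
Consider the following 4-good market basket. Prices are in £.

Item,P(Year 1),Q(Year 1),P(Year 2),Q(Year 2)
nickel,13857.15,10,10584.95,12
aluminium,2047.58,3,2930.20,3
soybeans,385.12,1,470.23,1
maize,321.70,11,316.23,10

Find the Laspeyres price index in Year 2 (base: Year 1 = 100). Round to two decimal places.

79.78

Laspeyres price index uses base-period quantities as weights.
ΣP(Year 2)·Q(Year 1) = 10584.95×10 + 2930.20×3 + 470.23×1 + 316.23×11 = 105849.5 + 8790.6 + 470.23 + 3478.53 = 118588.86
ΣP(Year 1)·Q(Year 1) = 13857.15×10 + 2047.58×3 + 385.12×1 + 321.70×11 = 138571.5 + 6142.74 + 385.12 + 3538.7 = 148638.06
Index = 118588.86 / 148638.06 × 100 = 79.7836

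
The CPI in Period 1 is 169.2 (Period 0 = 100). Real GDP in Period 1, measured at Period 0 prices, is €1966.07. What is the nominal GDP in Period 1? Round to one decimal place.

3326.6

Nominal = Real × (Index/100) = 1966.07 × (169.2/100)
        = 1966.07 × 1.692 = 3326.5904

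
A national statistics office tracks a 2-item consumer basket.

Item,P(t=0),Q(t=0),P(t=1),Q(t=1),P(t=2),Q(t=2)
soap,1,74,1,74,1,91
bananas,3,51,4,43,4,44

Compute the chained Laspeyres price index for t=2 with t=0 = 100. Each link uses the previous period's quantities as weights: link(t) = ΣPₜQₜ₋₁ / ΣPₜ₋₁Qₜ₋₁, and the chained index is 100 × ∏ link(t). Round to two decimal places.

122.47

Link t=0→t=1:
ΣP(t=1)Q(t=0) = 1×74 + 4×51 = 74 + 204 = 278
ΣP(t=0)Q(t=0) = 1×74 + 3×51 = 74 + 153 = 227
link = 278/227 = 1.224670
Link t=1→t=2:
ΣP(t=2)Q(t=1) = 1×74 + 4×43 = 74 + 172 = 246
ΣP(t=1)Q(t=1) = 1×74 + 4×43 = 74 + 172 = 246
link = 246/246 = 1.000000
Chained index = 100 × 1.224670 × 1.000000 = 122.4670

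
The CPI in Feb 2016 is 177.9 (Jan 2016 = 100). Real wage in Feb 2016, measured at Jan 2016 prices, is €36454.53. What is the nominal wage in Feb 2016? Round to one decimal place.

64852.6

Nominal = Real × (Index/100) = 36454.53 × (177.9/100)
        = 36454.53 × 1.779 = 64852.6089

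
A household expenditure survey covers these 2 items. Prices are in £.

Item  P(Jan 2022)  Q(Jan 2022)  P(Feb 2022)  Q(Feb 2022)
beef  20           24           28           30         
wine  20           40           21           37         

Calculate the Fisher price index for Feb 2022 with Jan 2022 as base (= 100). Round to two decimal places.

119.39

Laspeyres component (base-period weights):
ΣP(Feb 2022)Q(Jan 2022) = 28×24 + 21×40 = 672 + 840 = 1512
ΣP(Jan 2022)Q(Jan 2022) = 20×24 + 20×40 = 480 + 800 = 1280
L = 1512 / 1280 × 100 = 118.1250
Paasche component (current-period weights):
ΣP(Feb 2022)Q(Feb 2022) = 28×30 + 21×37 = 840 + 777 = 1617
ΣP(Jan 2022)Q(Feb 2022) = 20×30 + 20×37 = 600 + 740 = 1340
P = 1617 / 1340 × 100 = 120.6716
Fisher = √(L × P) = √(118.1250 × 120.6716) = 119.3915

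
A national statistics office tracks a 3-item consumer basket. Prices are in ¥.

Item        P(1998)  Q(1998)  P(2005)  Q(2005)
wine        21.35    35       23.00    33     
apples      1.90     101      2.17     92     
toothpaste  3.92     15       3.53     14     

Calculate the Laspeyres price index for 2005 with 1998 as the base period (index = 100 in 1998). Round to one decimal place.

Laspeyres price index uses base-period quantities as weights.
ΣP(2005)·Q(1998) = 23.00×35 + 2.17×101 + 3.53×15 = 805 + 219.17 + 52.95 = 1077.12
ΣP(1998)·Q(1998) = 21.35×35 + 1.90×101 + 3.92×15 = 747.25 + 191.9 + 58.8 = 997.95
Index = 1077.12 / 997.95 × 100 = 107.9333

107.9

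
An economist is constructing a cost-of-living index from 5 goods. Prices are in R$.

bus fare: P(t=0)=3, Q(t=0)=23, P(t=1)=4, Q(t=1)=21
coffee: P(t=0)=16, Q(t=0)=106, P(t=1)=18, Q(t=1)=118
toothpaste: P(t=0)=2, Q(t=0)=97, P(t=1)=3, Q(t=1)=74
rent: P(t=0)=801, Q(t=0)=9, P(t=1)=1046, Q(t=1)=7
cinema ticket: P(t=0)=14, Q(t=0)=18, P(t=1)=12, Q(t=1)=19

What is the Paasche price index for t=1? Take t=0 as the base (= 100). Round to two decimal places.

Paasche price index uses current-period quantities as weights.
ΣP(t=1)·Q(t=1) = 4×21 + 18×118 + 3×74 + 1046×7 + 12×19 = 84 + 2124 + 222 + 7322 + 228 = 9980
ΣP(t=0)·Q(t=1) = 3×21 + 16×118 + 2×74 + 801×7 + 14×19 = 63 + 1888 + 148 + 5607 + 266 = 7972
Index = 9980 / 7972 × 100 = 125.1882

125.19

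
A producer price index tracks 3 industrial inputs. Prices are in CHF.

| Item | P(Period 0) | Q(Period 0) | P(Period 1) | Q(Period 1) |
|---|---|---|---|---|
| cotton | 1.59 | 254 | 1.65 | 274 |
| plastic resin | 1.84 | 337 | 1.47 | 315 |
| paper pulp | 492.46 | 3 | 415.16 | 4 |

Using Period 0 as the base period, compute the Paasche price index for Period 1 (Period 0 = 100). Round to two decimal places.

Paasche price index uses current-period quantities as weights.
ΣP(Period 1)·Q(Period 1) = 1.65×274 + 1.47×315 + 415.16×4 = 452.1 + 463.05 + 1660.64 = 2575.79
ΣP(Period 0)·Q(Period 1) = 1.59×274 + 1.84×315 + 492.46×4 = 435.66 + 579.6 + 1969.84 = 2985.1
Index = 2575.79 / 2985.1 × 100 = 86.2882

86.29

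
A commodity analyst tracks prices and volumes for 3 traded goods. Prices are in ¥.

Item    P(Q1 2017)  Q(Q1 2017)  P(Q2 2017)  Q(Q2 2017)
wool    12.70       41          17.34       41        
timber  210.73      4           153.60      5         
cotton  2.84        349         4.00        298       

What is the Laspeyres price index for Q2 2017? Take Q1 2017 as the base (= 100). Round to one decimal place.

Laspeyres price index uses base-period quantities as weights.
ΣP(Q2 2017)·Q(Q1 2017) = 17.34×41 + 153.60×4 + 4.00×349 = 710.94 + 614.4 + 1396 = 2721.34
ΣP(Q1 2017)·Q(Q1 2017) = 12.70×41 + 210.73×4 + 2.84×349 = 520.7 + 842.92 + 991.16 = 2354.78
Index = 2721.34 / 2354.78 × 100 = 115.5666

115.6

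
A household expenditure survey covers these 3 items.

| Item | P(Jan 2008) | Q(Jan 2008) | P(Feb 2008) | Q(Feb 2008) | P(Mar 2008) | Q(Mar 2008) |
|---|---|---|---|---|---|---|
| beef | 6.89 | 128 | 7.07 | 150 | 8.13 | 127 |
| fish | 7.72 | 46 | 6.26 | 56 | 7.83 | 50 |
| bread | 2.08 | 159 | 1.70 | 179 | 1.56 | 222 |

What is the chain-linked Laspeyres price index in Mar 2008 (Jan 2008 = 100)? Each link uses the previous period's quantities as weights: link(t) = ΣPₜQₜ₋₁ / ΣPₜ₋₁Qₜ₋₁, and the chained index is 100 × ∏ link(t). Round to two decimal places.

105.40

Link Jan 2008→Feb 2008:
ΣP(Feb 2008)Q(Jan 2008) = 7.07×128 + 6.26×46 + 1.70×159 = 904.96 + 287.96 + 270.3 = 1463.22
ΣP(Jan 2008)Q(Jan 2008) = 6.89×128 + 7.72×46 + 2.08×159 = 881.92 + 355.12 + 330.72 = 1567.76
link = 1463.22/1567.76 = 0.933319
Link Feb 2008→Mar 2008:
ΣP(Mar 2008)Q(Feb 2008) = 8.13×150 + 7.83×56 + 1.56×179 = 1219.5 + 438.48 + 279.24 = 1937.22
ΣP(Feb 2008)Q(Feb 2008) = 7.07×150 + 6.26×56 + 1.70×179 = 1060.5 + 350.56 + 304.3 = 1715.36
link = 1937.22/1715.36 = 1.129337
Chained index = 100 × 0.933319 × 1.129337 = 105.4032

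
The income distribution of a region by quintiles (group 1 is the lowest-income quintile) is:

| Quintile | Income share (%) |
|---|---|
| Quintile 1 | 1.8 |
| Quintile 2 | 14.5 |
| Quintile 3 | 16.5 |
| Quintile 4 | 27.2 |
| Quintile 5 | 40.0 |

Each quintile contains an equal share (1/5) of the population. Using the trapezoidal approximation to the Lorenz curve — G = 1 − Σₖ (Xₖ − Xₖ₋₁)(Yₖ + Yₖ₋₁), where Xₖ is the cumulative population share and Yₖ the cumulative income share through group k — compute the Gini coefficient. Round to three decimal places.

Cumulative income shares Yₖ: 0.0180, 0.1630, 0.3280, 0.6000, 1.0000
Σ (Xₖ−Xₖ₋₁)(Yₖ+Yₖ₋₁) = (1/5)(0.0180+0.0000) + (1/5)(0.1630+0.0180) + (1/5)(0.3280+0.1630) + (1/5)(0.6000+0.3280) + (1/5)(1.0000+0.6000)
  = 0.0036 + 0.0362 + 0.0982 + 0.1856 + 0.3200 = 0.6436
G = 1 − 0.6436 = 0.3564

0.356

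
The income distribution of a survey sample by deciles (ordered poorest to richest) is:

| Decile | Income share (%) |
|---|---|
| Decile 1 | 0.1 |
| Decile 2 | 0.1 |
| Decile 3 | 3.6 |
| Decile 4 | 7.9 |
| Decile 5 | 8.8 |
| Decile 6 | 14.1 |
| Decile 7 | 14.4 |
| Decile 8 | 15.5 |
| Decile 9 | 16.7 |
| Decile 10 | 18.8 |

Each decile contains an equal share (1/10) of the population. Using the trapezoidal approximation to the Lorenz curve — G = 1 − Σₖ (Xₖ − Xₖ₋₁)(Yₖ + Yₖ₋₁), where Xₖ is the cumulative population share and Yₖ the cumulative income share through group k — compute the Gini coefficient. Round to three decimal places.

0.369

Cumulative income shares Yₖ: 0.0010, 0.0020, 0.0380, 0.1170, 0.2050, 0.3460, 0.4900, 0.6450, 0.8120, 1.0000
Σ (Xₖ−Xₖ₋₁)(Yₖ+Yₖ₋₁) = (1/10)(0.0010+0.0000) + (1/10)(0.0020+0.0010) + (1/10)(0.0380+0.0020) + (1/10)(0.1170+0.0380) + (1/10)(0.2050+0.1170) + (1/10)(0.3460+0.2050) + (1/10)(0.4900+0.3460) + (1/10)(0.6450+0.4900) + (1/10)(0.8120+0.6450) + (1/10)(1.0000+0.8120)
  = 0.0001 + 0.0003 + 0.0040 + 0.0155 + 0.0322 + 0.0551 + 0.0836 + 0.1135 + 0.1457 + 0.1812 = 0.6312
G = 1 − 0.6312 = 0.3688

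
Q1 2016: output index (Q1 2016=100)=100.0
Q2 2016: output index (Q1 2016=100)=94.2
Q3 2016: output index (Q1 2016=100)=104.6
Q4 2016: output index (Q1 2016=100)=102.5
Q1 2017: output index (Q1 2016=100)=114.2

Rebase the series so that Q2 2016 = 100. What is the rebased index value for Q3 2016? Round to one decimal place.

111.0

Rebased(Q3 2016) = 104.6 / 94.2 × 100 = 111.0403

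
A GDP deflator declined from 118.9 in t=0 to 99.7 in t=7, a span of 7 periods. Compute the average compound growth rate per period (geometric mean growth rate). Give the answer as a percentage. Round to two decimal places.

Growth factor = (99.7/118.9)^(1/7) = (0.838520)^(1/7) = 0.975154
Growth rate = 0.975154 − 1 = -0.024846 = -2.4846%

-2.48%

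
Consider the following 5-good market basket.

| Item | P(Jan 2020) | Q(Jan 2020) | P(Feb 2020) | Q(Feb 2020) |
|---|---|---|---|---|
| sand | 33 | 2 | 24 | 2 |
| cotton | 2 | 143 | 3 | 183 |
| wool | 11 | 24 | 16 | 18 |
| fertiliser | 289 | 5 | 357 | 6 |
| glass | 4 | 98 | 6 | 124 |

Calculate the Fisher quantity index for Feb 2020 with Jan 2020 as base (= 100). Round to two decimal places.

116.60

Laspeyres component (base-period weights):
ΣP(Jan 2020)Q(Feb 2020) = 33×2 + 2×183 + 11×18 + 289×6 + 4×124 = 66 + 366 + 198 + 1734 + 496 = 2860
ΣP(Jan 2020)Q(Jan 2020) = 33×2 + 2×143 + 11×24 + 289×5 + 4×98 = 66 + 286 + 264 + 1445 + 392 = 2453
L = 2860 / 2453 × 100 = 116.5919
Paasche component (current-period weights):
ΣP(Feb 2020)Q(Feb 2020) = 24×2 + 3×183 + 16×18 + 357×6 + 6×124 = 48 + 549 + 288 + 2142 + 744 = 3771
ΣP(Feb 2020)Q(Jan 2020) = 24×2 + 3×143 + 16×24 + 357×5 + 6×98 = 48 + 429 + 384 + 1785 + 588 = 3234
P = 3771 / 3234 × 100 = 116.6048
Fisher = √(L × P) = √(116.5919 × 116.6048) = 116.5984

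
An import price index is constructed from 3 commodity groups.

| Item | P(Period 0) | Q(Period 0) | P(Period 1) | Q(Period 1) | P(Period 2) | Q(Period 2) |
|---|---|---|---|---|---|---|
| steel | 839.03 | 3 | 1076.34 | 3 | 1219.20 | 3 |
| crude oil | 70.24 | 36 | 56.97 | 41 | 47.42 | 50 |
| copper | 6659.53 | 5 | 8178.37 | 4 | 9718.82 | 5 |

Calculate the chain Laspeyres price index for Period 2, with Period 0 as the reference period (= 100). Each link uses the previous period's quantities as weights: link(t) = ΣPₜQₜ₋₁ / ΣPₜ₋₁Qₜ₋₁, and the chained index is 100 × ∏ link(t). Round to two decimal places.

139.92

Link Period 0→Period 1:
ΣP(Period 1)Q(Period 0) = 1076.34×3 + 56.97×36 + 8178.37×5 = 3229.02 + 2050.92 + 40891.85 = 46171.79
ΣP(Period 0)Q(Period 0) = 839.03×3 + 70.24×36 + 6659.53×5 = 2517.09 + 2528.64 + 33297.65 = 38343.38
link = 46171.79/38343.38 = 1.204166
Link Period 1→Period 2:
ΣP(Period 2)Q(Period 1) = 1219.20×3 + 47.42×41 + 9718.82×4 = 3657.6 + 1944.22 + 38875.28 = 44477.1
ΣP(Period 1)Q(Period 1) = 1076.34×3 + 56.97×41 + 8178.37×4 = 3229.02 + 2335.77 + 32713.48 = 38278.27
link = 44477.1/38278.27 = 1.161941
Chained index = 100 × 1.204166 × 1.161941 = 139.9170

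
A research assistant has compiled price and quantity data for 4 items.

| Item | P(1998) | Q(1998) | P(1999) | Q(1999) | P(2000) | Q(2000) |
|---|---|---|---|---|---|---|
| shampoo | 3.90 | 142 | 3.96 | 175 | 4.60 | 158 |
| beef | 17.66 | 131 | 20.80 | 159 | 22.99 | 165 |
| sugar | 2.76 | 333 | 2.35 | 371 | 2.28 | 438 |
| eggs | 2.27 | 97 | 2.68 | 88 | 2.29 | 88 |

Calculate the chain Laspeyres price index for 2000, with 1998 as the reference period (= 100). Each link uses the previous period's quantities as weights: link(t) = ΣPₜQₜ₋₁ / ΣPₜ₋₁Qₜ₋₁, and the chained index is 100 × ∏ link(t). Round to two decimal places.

Link 1998→1999:
ΣP(1999)Q(1998) = 3.96×142 + 20.80×131 + 2.35×333 + 2.68×97 = 562.32 + 2724.8 + 782.55 + 259.96 = 4329.63
ΣP(1998)Q(1998) = 3.90×142 + 17.66×131 + 2.76×333 + 2.27×97 = 553.8 + 2313.46 + 919.08 + 220.19 = 4006.53
link = 4329.63/4006.53 = 1.080643
Link 1999→2000:
ΣP(2000)Q(1999) = 4.60×175 + 22.99×159 + 2.28×371 + 2.29×88 = 805 + 3655.41 + 845.88 + 201.52 = 5507.81
ΣP(1999)Q(1999) = 3.96×175 + 20.80×159 + 2.35×371 + 2.68×88 = 693 + 3307.2 + 871.85 + 235.84 = 5107.89
link = 5507.81/5107.89 = 1.078295
Chained index = 100 × 1.080643 × 1.078295 = 116.5252

116.53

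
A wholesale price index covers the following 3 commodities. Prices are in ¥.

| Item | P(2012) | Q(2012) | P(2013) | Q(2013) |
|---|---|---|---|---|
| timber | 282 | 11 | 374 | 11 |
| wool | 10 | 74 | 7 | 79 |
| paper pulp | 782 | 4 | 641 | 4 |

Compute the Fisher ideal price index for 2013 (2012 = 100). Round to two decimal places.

103.12

Laspeyres component (base-period weights):
ΣP(2013)Q(2012) = 374×11 + 7×74 + 641×4 = 4114 + 518 + 2564 = 7196
ΣP(2012)Q(2012) = 282×11 + 10×74 + 782×4 = 3102 + 740 + 3128 = 6970
L = 7196 / 6970 × 100 = 103.2425
Paasche component (current-period weights):
ΣP(2013)Q(2013) = 374×11 + 7×79 + 641×4 = 4114 + 553 + 2564 = 7231
ΣP(2012)Q(2013) = 282×11 + 10×79 + 782×4 = 3102 + 790 + 3128 = 7020
P = 7231 / 7020 × 100 = 103.0057
Fisher = √(L × P) = √(103.2425 × 103.0057) = 103.1240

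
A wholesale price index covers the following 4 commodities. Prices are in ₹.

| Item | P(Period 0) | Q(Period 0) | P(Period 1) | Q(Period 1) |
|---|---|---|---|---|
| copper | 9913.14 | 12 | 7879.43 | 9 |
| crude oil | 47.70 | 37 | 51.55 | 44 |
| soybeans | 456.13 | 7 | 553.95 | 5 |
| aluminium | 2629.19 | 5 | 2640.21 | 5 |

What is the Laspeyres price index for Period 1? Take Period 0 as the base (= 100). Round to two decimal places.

82.84

Laspeyres price index uses base-period quantities as weights.
ΣP(Period 1)·Q(Period 0) = 7879.43×12 + 51.55×37 + 553.95×7 + 2640.21×5 = 94553.16 + 1907.35 + 3877.65 + 13201.05 = 113539.21
ΣP(Period 0)·Q(Period 0) = 9913.14×12 + 47.70×37 + 456.13×7 + 2629.19×5 = 118957.68 + 1764.9 + 3192.91 + 13145.95 = 137061.44
Index = 113539.21 / 137061.44 × 100 = 82.8382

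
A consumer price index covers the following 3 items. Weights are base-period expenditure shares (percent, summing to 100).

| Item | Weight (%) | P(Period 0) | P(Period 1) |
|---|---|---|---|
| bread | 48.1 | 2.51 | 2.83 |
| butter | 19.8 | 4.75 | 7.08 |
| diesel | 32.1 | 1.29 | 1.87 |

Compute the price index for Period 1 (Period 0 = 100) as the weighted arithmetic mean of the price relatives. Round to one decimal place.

bread: 48.1 × (2.83/2.51) = 48.1 × 1.127490 = 54.2323
butter: 19.8 × (7.08/4.75) = 19.8 × 1.490526 = 29.5124
diesel: 32.1 × (1.87/1.29) = 32.1 × 1.449612 = 46.5326
Index = Σ wᵢ·(p₁ᵢ/p₀ᵢ) = 54.2323 + 29.5124 + 46.5326 = 130.2773

130.3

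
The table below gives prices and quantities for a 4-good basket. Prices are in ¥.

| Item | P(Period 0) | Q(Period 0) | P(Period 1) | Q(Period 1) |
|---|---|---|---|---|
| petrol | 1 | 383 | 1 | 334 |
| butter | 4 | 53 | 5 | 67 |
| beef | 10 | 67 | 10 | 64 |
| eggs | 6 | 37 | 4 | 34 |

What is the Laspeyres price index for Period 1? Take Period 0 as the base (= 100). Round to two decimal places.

Laspeyres price index uses base-period quantities as weights.
ΣP(Period 1)·Q(Period 0) = 1×383 + 5×53 + 10×67 + 4×37 = 383 + 265 + 670 + 148 = 1466
ΣP(Period 0)·Q(Period 0) = 1×383 + 4×53 + 10×67 + 6×37 = 383 + 212 + 670 + 222 = 1487
Index = 1466 / 1487 × 100 = 98.5878

98.59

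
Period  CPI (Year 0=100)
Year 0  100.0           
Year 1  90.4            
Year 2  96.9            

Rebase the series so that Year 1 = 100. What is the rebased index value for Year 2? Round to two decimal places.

107.19

Rebased(Year 2) = 96.9 / 90.4 × 100 = 107.1903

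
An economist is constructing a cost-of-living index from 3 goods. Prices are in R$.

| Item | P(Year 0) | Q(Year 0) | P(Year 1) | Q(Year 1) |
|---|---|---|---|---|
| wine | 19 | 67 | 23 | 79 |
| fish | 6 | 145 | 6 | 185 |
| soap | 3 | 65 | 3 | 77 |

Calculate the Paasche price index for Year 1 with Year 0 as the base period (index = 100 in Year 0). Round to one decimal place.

Paasche price index uses current-period quantities as weights.
ΣP(Year 1)·Q(Year 1) = 23×79 + 6×185 + 3×77 = 1817 + 1110 + 231 = 3158
ΣP(Year 0)·Q(Year 1) = 19×79 + 6×185 + 3×77 = 1501 + 1110 + 231 = 2842
Index = 3158 / 2842 × 100 = 111.1189

111.1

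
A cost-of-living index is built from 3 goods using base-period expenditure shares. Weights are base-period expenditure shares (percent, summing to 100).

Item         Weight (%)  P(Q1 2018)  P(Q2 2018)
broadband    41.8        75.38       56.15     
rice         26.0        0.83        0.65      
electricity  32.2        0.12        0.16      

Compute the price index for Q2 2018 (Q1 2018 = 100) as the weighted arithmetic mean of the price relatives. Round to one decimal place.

broadband: 41.8 × (56.15/75.38) = 41.8 × 0.744893 = 31.1365
rice: 26.0 × (0.65/0.83) = 26.0 × 0.783133 = 20.3614
electricity: 32.2 × (0.16/0.12) = 32.2 × 1.333333 = 42.9333
Index = Σ wᵢ·(p₁ᵢ/p₀ᵢ) = 31.1365 + 20.3614 + 42.9333 = 94.4313

94.4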